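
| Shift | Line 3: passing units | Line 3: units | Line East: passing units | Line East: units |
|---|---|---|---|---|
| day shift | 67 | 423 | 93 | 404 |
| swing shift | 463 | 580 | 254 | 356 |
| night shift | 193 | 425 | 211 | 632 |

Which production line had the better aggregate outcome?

Day shift: Line 3 67/423 = 15.8%, Line East 93/404 = 23.0% → Line East
Swing shift: Line 3 463/580 = 79.8%, Line East 254/356 = 71.3% → Line 3
Night shift: Line 3 193/425 = 45.4%, Line East 211/632 = 33.4% → Line 3
Overall: Line 3 723/1428 = 50.6%, Line East 558/1392 = 40.1% → Line 3
(Neither sweeps every shift group, but Line 3 has the higher pooled rate.)

Line 3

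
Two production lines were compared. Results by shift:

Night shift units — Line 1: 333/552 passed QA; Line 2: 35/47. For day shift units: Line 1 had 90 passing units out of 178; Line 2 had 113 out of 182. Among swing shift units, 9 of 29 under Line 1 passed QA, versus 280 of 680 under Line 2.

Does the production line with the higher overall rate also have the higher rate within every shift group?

No

Night shift: Line 1 333/552 = 60.3%, Line 2 35/47 = 74.5% → Line 2
Day shift: Line 1 90/178 = 50.6%, Line 2 113/182 = 62.1% → Line 2
Swing shift: Line 1 9/29 = 31.0%, Line 2 280/680 = 41.2% → Line 2
Overall: Line 1 432/759 = 56.9%, Line 2 428/909 = 47.1% → Line 1
Line 2 wins each shift group but Line 1 wins overall — the comparison reverses. Line 2's units skew toward swing shift, which has a lower base rate.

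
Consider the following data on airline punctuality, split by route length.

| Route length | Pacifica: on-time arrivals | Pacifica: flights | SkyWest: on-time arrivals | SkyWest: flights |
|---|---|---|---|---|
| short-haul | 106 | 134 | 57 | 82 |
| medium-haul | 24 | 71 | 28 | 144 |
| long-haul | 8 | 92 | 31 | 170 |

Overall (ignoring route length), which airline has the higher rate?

Short-haul: Pacifica 106/134 = 79.1%, SkyWest 57/82 = 69.5% → Pacifica
Medium-haul: Pacifica 24/71 = 33.8%, SkyWest 28/144 = 19.4% → Pacifica
Long-haul: Pacifica 8/92 = 8.7%, SkyWest 31/170 = 18.2% → SkyWest
Overall: Pacifica 138/297 = 46.5%, SkyWest 116/396 = 29.3% → Pacifica
(Neither sweeps every route group, but Pacifica has the higher pooled rate.)

Pacifica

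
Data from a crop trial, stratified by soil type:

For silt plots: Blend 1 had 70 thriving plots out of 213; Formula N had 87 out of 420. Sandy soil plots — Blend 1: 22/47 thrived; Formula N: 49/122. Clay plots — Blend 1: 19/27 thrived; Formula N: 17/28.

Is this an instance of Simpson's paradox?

No

Silt: Blend 1 70/213 = 32.9%, Formula N 87/420 = 20.7% → Blend 1
Sandy soil: Blend 1 22/47 = 46.8%, Formula N 49/122 = 40.2% → Blend 1
Clay: Blend 1 19/27 = 70.4%, Formula N 17/28 = 60.7% → Blend 1
Overall: Blend 1 111/287 = 38.7%, Formula N 153/570 = 26.8% → Blend 1
Blend 1 wins overall and in every soil group — no reversal.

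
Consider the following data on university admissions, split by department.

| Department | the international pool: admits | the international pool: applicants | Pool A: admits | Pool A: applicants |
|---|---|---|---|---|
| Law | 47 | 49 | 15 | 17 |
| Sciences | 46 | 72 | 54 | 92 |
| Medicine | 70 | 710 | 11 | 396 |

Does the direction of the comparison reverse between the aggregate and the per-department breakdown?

No

Law: the international pool 47/49 = 95.9%, Pool A 15/17 = 88.2% → the international pool
Sciences: the international pool 46/72 = 63.9%, Pool A 54/92 = 58.7% → the international pool
Medicine: the international pool 70/710 = 9.9%, Pool A 11/396 = 2.8% → the international pool
Overall: the international pool 163/831 = 19.6%, Pool A 80/505 = 15.8% → the international pool
The international pool wins overall and in every department group — no reversal.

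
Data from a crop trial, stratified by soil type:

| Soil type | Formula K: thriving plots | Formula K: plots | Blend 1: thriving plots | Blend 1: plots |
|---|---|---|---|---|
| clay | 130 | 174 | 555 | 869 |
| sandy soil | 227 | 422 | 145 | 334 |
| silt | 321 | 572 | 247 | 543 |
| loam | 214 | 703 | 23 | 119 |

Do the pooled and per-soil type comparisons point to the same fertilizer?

No

Clay: Formula K 130/174 = 74.7%, Blend 1 555/869 = 63.9% → Formula K
Sandy soil: Formula K 227/422 = 53.8%, Blend 1 145/334 = 43.4% → Formula K
Silt: Formula K 321/572 = 56.1%, Blend 1 247/543 = 45.5% → Formula K
Loam: Formula K 214/703 = 30.4%, Blend 1 23/119 = 19.3% → Formula K
Overall: Formula K 892/1871 = 47.7%, Blend 1 970/1865 = 52.0% → Blend 1
Formula K wins each soil group but Blend 1 wins overall — the comparison reverses. Formula K's plots skew toward loam, which has a lower base rate.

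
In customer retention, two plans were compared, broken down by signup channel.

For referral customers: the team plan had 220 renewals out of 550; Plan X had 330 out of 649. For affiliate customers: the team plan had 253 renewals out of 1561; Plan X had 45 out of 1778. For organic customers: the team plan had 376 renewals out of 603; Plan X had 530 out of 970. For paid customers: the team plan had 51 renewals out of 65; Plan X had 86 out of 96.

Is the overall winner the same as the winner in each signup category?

Referral: the team plan 220/550 = 40.0%, Plan X 330/649 = 50.8% → Plan X
Affiliate: the team plan 253/1561 = 16.2%, Plan X 45/1778 = 2.5% → the team plan
Organic: the team plan 376/603 = 62.4%, Plan X 530/970 = 54.6% → the team plan
Paid: the team plan 51/65 = 78.5%, Plan X 86/96 = 89.6% → Plan X
Overall: the team plan 900/2779 = 32.4%, Plan X 991/3493 = 28.4% → the team plan
Neither sweeps: the team plan wins 2 of 4 groups, Plan X wins 2. The team plan wins overall but not every group — no Simpson reversal.

No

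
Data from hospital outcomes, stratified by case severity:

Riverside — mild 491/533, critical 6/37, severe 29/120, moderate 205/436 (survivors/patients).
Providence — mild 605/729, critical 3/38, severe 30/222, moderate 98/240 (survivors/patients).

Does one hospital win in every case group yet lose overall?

Mild: Riverside 491/533 = 92.1%, Providence 605/729 = 83.0% → Riverside
Critical: Riverside 6/37 = 16.2%, Providence 3/38 = 7.9% → Riverside
Severe: Riverside 29/120 = 24.2%, Providence 30/222 = 13.5% → Riverside
Moderate: Riverside 205/436 = 47.0%, Providence 98/240 = 40.8% → Riverside
Overall: Riverside 731/1126 = 64.9%, Providence 736/1229 = 59.9% → Riverside
Riverside wins overall and in every case group — no reversal.

No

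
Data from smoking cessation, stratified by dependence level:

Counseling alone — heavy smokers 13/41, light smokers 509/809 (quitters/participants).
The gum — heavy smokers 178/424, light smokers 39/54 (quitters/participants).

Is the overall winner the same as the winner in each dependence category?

No

Heavy smokers: counseling alone 13/41 = 31.7%, the gum 178/424 = 42.0% → the gum
Light smokers: counseling alone 509/809 = 62.9%, the gum 39/54 = 72.2% → the gum
Overall: counseling alone 522/850 = 61.4%, the gum 217/478 = 45.4% → counseling alone
The gum wins each dependence group but counseling alone wins overall — the comparison reverses. The gum's participants skew toward heavy smokers, which has a lower base rate.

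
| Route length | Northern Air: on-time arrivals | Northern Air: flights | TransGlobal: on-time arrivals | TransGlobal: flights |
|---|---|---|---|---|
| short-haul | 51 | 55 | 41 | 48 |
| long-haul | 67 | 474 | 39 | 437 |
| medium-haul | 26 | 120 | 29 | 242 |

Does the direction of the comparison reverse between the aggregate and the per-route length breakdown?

Short-haul: Northern Air 51/55 = 92.7%, TransGlobal 41/48 = 85.4% → Northern Air
Long-haul: Northern Air 67/474 = 14.1%, TransGlobal 39/437 = 8.9% → Northern Air
Medium-haul: Northern Air 26/120 = 21.7%, TransGlobal 29/242 = 12.0% → Northern Air
Overall: Northern Air 144/649 = 22.2%, TransGlobal 109/727 = 15.0% → Northern Air
Northern Air wins overall and in every route group — no reversal.

No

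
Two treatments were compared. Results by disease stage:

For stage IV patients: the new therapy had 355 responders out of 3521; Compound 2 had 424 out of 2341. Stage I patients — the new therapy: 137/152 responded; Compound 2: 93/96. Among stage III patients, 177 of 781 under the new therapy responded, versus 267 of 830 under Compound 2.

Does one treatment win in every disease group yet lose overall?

Stage IV: the new therapy 355/3521 = 10.1%, Compound 2 424/2341 = 18.1% → Compound 2
Stage I: the new therapy 137/152 = 90.1%, Compound 2 93/96 = 96.9% → Compound 2
Stage III: the new therapy 177/781 = 22.7%, Compound 2 267/830 = 32.2% → Compound 2
Overall: the new therapy 669/4454 = 15.0%, Compound 2 784/3267 = 24.0% → Compound 2
Compound 2 wins overall and in every disease group — no reversal.

No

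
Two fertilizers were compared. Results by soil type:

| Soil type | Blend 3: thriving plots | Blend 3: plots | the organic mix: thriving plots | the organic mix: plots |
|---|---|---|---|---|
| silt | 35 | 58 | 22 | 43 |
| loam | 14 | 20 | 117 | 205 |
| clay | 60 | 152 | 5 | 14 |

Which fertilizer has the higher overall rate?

Silt: Blend 3 35/58 = 60.3%, the organic mix 22/43 = 51.2% → Blend 3
Loam: Blend 3 14/20 = 70.0%, the organic mix 117/205 = 57.1% → Blend 3
Clay: Blend 3 60/152 = 39.5%, the organic mix 5/14 = 35.7% → Blend 3
Overall: Blend 3 109/230 = 47.4%, the organic mix 144/262 = 55.0% → the organic mix
(Blend 3 wins every soil group but the organic mix wins overall — Blend 3's plots skew toward the low-rate clay group.)

the organic mix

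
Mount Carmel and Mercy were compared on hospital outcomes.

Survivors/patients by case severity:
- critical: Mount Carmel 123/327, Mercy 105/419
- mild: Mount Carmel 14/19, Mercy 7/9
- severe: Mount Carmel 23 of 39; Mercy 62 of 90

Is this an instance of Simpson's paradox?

No

Critical: Mount Carmel 123/327 = 37.6%, Mercy 105/419 = 25.1% → Mount Carmel
Mild: Mount Carmel 14/19 = 73.7%, Mercy 7/9 = 77.8% → Mercy
Severe: Mount Carmel 23/39 = 59.0%, Mercy 62/90 = 68.9% → Mercy
Overall: Mount Carmel 160/385 = 41.6%, Mercy 174/518 = 33.6% → Mount Carmel
Neither sweeps: Mount Carmel wins 1 of 3 groups, Mercy wins 2. Mount Carmel wins overall but not every group — no Simpson reversal.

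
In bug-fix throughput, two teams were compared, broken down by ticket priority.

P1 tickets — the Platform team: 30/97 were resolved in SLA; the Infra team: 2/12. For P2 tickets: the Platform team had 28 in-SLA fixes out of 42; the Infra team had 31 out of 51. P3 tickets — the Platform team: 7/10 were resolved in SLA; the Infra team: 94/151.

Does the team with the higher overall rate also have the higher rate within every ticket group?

No

P1: the Platform team 30/97 = 30.9%, the Infra team 2/12 = 16.7% → the Platform team
P2: the Platform team 28/42 = 66.7%, the Infra team 31/51 = 60.8% → the Platform team
P3: the Platform team 7/10 = 70.0%, the Infra team 94/151 = 62.3% → the Platform team
Overall: the Platform team 65/149 = 43.6%, the Infra team 127/214 = 59.3% → the Infra team
The Platform team wins each ticket group but the Infra team wins overall — the comparison reverses. The Platform team's tickets skew toward P1, which has a lower base rate.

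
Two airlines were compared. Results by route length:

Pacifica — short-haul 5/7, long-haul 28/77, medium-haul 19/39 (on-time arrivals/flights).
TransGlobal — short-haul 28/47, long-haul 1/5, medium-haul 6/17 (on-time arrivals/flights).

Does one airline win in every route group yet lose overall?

Short-haul: Pacifica 5/7 = 71.4%, TransGlobal 28/47 = 59.6% → Pacifica
Long-haul: Pacifica 28/77 = 36.4%, TransGlobal 1/5 = 20.0% → Pacifica
Medium-haul: Pacifica 19/39 = 48.7%, TransGlobal 6/17 = 35.3% → Pacifica
Overall: Pacifica 52/123 = 42.3%, TransGlobal 35/69 = 50.7% → TransGlobal
Pacifica wins each route group but TransGlobal wins overall — the comparison reverses. Pacifica's flights skew toward long-haul, which has a lower base rate.

Yes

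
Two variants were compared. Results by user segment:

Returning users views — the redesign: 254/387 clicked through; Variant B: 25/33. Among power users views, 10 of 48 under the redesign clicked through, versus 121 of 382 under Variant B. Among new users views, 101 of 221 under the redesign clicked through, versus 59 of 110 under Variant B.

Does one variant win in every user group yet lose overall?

Returning users: the redesign 254/387 = 65.6%, Variant B 25/33 = 75.8% → Variant B
Power users: the redesign 10/48 = 20.8%, Variant B 121/382 = 31.7% → Variant B
New users: the redesign 101/221 = 45.7%, Variant B 59/110 = 53.6% → Variant B
Overall: the redesign 365/656 = 55.6%, Variant B 205/525 = 39.0% → the redesign
Variant B wins each user group but the redesign wins overall — the comparison reverses. Variant B's views skew toward power users, which has a lower base rate.

Yes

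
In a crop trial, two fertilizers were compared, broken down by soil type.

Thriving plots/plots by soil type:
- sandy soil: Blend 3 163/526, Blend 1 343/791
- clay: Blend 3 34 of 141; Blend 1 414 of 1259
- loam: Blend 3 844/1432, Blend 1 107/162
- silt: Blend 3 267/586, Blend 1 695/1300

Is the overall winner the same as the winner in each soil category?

Sandy soil: Blend 3 163/526 = 31.0%, Blend 1 343/791 = 43.4% → Blend 1
Clay: Blend 3 34/141 = 24.1%, Blend 1 414/1259 = 32.9% → Blend 1
Loam: Blend 3 844/1432 = 58.9%, Blend 1 107/162 = 66.0% → Blend 1
Silt: Blend 3 267/586 = 45.6%, Blend 1 695/1300 = 53.5% → Blend 1
Overall: Blend 3 1308/2685 = 48.7%, Blend 1 1559/3512 = 44.4% → Blend 3
Blend 1 wins each soil group but Blend 3 wins overall — the comparison reverses. Blend 1's plots skew toward clay, which has a lower base rate.

No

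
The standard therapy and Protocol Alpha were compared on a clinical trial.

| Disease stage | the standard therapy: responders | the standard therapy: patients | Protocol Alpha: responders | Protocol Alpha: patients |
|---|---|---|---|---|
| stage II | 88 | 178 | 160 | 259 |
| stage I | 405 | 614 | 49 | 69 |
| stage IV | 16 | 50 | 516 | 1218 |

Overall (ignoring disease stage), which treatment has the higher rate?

the standard therapy

Stage II: the standard therapy 88/178 = 49.4%, Protocol Alpha 160/259 = 61.8% → Protocol Alpha
Stage I: the standard therapy 405/614 = 66.0%, Protocol Alpha 49/69 = 71.0% → Protocol Alpha
Stage IV: the standard therapy 16/50 = 32.0%, Protocol Alpha 516/1218 = 42.4% → Protocol Alpha
Overall: the standard therapy 509/842 = 60.5%, Protocol Alpha 725/1546 = 46.9% → the standard therapy
(Protocol Alpha wins every disease group but the standard therapy wins overall — Protocol Alpha's patients skew toward the low-rate stage IV group.)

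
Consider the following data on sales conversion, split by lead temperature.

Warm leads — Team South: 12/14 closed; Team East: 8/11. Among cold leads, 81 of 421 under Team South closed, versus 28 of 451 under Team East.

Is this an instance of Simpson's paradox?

No

Warm: Team South 12/14 = 85.7%, Team East 8/11 = 72.7% → Team South
Cold: Team South 81/421 = 19.2%, Team East 28/451 = 6.2% → Team South
Overall: Team South 93/435 = 21.4%, Team East 36/462 = 7.8% → Team South
Team South wins overall and in every lead group — no reversal.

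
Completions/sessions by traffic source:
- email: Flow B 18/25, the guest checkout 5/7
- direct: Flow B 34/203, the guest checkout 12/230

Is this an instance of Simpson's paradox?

Email: Flow B 18/25 = 72.0%, the guest checkout 5/7 = 71.4% → Flow B
Direct: Flow B 34/203 = 16.7%, the guest checkout 12/230 = 5.2% → Flow B
Overall: Flow B 52/228 = 22.8%, the guest checkout 17/237 = 7.2% → Flow B
Flow B wins overall and in every traffic group — no reversal.

No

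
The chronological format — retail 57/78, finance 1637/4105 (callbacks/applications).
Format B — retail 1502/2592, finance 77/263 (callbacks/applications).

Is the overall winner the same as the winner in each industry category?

Retail: the chronological format 57/78 = 73.1%, Format B 1502/2592 = 57.9% → the chronological format
Finance: the chronological format 1637/4105 = 39.9%, Format B 77/263 = 29.3% → the chronological format
Overall: the chronological format 1694/4183 = 40.5%, Format B 1579/2855 = 55.3% → Format B
The chronological format wins each industry group but Format B wins overall — the comparison reverses. The chronological format's applications skew toward finance, which has a lower base rate.

No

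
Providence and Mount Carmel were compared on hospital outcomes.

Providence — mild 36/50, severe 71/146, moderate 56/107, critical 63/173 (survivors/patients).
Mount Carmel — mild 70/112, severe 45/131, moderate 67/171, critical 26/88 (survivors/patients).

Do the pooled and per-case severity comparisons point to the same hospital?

Yes

Mild: Providence 36/50 = 72.0%, Mount Carmel 70/112 = 62.5% → Providence
Severe: Providence 71/146 = 48.6%, Mount Carmel 45/131 = 34.4% → Providence
Moderate: Providence 56/107 = 52.3%, Mount Carmel 67/171 = 39.2% → Providence
Critical: Providence 63/173 = 36.4%, Mount Carmel 26/88 = 29.5% → Providence
Overall: Providence 226/476 = 47.5%, Mount Carmel 208/502 = 41.4% → Providence
Providence wins overall and in every case group — no reversal.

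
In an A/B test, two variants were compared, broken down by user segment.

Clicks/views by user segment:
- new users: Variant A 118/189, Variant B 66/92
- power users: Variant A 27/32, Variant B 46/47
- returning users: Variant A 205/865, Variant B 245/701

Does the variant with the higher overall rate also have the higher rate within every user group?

Yes

New users: Variant A 118/189 = 62.4%, Variant B 66/92 = 71.7% → Variant B
Power users: Variant A 27/32 = 84.4%, Variant B 46/47 = 97.9% → Variant B
Returning users: Variant A 205/865 = 23.7%, Variant B 245/701 = 35.0% → Variant B
Overall: Variant A 350/1086 = 32.2%, Variant B 357/840 = 42.5% → Variant B
Variant B wins overall and in every user group — no reversal.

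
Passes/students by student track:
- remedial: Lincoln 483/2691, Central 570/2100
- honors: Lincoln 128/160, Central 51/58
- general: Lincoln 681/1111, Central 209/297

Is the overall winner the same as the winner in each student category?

Remedial: Lincoln 483/2691 = 17.9%, Central 570/2100 = 27.1% → Central
Honors: Lincoln 128/160 = 80.0%, Central 51/58 = 87.9% → Central
General: Lincoln 681/1111 = 61.3%, Central 209/297 = 70.4% → Central
Overall: Lincoln 1292/3962 = 32.6%, Central 830/2455 = 33.8% → Central
Central wins overall and in every student group — no reversal.

Yes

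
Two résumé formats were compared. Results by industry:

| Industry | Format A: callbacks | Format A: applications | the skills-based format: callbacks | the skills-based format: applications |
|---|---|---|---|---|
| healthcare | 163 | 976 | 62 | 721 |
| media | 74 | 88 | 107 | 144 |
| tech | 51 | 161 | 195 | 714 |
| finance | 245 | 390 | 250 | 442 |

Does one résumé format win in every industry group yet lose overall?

Healthcare: Format A 163/976 = 16.7%, the skills-based format 62/721 = 8.6% → Format A
Media: Format A 74/88 = 84.1%, the skills-based format 107/144 = 74.3% → Format A
Tech: Format A 51/161 = 31.7%, the skills-based format 195/714 = 27.3% → Format A
Finance: Format A 245/390 = 62.8%, the skills-based format 250/442 = 56.6% → Format A
Overall: Format A 533/1615 = 33.0%, the skills-based format 614/2021 = 30.4% → Format A
Format A wins overall and in every industry group — no reversal.

No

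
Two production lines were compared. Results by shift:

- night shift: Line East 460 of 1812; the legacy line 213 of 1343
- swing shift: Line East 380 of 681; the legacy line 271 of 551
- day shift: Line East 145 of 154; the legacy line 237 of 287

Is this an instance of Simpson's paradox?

No

Night shift: Line East 460/1812 = 25.4%, the legacy line 213/1343 = 15.9% → Line East
Swing shift: Line East 380/681 = 55.8%, the legacy line 271/551 = 49.2% → Line East
Day shift: Line East 145/154 = 94.2%, the legacy line 237/287 = 82.6% → Line East
Overall: Line East 985/2647 = 37.2%, the legacy line 721/2181 = 33.1% → Line East
Line East wins overall and in every shift group — no reversal.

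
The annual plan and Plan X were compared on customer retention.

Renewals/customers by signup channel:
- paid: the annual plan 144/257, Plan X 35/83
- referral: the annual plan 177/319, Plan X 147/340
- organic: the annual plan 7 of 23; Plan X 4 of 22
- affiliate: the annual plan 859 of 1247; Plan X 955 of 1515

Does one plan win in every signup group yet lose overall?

No

Paid: the annual plan 144/257 = 56.0%, Plan X 35/83 = 42.2% → the annual plan
Referral: the annual plan 177/319 = 55.5%, Plan X 147/340 = 43.2% → the annual plan
Organic: the annual plan 7/23 = 30.4%, Plan X 4/22 = 18.2% → the annual plan
Affiliate: the annual plan 859/1247 = 68.9%, Plan X 955/1515 = 63.0% → the annual plan
Overall: the annual plan 1187/1846 = 64.3%, Plan X 1141/1960 = 58.2% → the annual plan
The annual plan wins overall and in every signup group — no reversal.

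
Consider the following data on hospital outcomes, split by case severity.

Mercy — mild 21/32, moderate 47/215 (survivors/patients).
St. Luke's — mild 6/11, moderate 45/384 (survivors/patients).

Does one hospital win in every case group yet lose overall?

Mild: Mercy 21/32 = 65.6%, St. Luke's 6/11 = 54.5% → Mercy
Moderate: Mercy 47/215 = 21.9%, St. Luke's 45/384 = 11.7% → Mercy
Overall: Mercy 68/247 = 27.5%, St. Luke's 51/395 = 12.9% → Mercy
Mercy wins overall and in every case group — no reversal.

No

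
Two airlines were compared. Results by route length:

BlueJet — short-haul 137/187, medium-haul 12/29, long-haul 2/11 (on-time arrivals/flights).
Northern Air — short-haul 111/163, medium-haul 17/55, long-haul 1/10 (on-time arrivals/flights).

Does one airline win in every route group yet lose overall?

No

Short-haul: BlueJet 137/187 = 73.3%, Northern Air 111/163 = 68.1% → BlueJet
Medium-haul: BlueJet 12/29 = 41.4%, Northern Air 17/55 = 30.9% → BlueJet
Long-haul: BlueJet 2/11 = 18.2%, Northern Air 1/10 = 10.0% → BlueJet
Overall: BlueJet 151/227 = 66.5%, Northern Air 129/228 = 56.6% → BlueJet
BlueJet wins overall and in every route group — no reversal.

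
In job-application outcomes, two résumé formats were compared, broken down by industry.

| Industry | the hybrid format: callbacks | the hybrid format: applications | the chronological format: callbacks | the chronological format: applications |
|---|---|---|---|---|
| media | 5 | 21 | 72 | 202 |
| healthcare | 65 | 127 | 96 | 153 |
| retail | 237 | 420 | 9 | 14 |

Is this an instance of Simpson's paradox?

Media: the hybrid format 5/21 = 23.8%, the chronological format 72/202 = 35.6% → the chronological format
Healthcare: the hybrid format 65/127 = 51.2%, the chronological format 96/153 = 62.7% → the chronological format
Retail: the hybrid format 237/420 = 56.4%, the chronological format 9/14 = 64.3% → the chronological format
Overall: the hybrid format 307/568 = 54.0%, the chronological format 177/369 = 48.0% → the hybrid format
The chronological format wins each industry group but the hybrid format wins overall — the comparison reverses. The chronological format's applications skew toward media, which has a lower base rate.

Yes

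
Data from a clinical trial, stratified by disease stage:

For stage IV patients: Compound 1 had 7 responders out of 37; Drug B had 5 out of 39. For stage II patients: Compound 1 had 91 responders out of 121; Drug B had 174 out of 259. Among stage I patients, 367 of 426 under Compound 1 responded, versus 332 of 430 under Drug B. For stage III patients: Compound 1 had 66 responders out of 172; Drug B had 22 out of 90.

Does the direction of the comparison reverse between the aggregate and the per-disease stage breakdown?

No

Stage IV: Compound 1 7/37 = 18.9%, Drug B 5/39 = 12.8% → Compound 1
Stage II: Compound 1 91/121 = 75.2%, Drug B 174/259 = 67.2% → Compound 1
Stage I: Compound 1 367/426 = 86.2%, Drug B 332/430 = 77.2% → Compound 1
Stage III: Compound 1 66/172 = 38.4%, Drug B 22/90 = 24.4% → Compound 1
Overall: Compound 1 531/756 = 70.2%, Drug B 533/818 = 65.2% → Compound 1
Compound 1 wins overall and in every disease group — no reversal.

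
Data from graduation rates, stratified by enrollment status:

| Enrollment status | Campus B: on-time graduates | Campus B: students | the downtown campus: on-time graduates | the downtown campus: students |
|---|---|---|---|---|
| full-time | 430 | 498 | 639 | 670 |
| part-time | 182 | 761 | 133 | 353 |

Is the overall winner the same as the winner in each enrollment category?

Full-time: Campus B 430/498 = 86.3%, the downtown campus 639/670 = 95.4% → the downtown campus
Part-time: Campus B 182/761 = 23.9%, the downtown campus 133/353 = 37.7% → the downtown campus
Overall: Campus B 612/1259 = 48.6%, the downtown campus 772/1023 = 75.5% → the downtown campus
The downtown campus wins overall and in every enrollment group — no reversal.

Yes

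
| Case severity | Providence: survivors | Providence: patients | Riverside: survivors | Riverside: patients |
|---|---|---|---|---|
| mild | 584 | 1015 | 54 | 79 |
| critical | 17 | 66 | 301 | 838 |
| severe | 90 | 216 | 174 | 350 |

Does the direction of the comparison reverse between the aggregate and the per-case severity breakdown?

Yes

Mild: Providence 584/1015 = 57.5%, Riverside 54/79 = 68.4% → Riverside
Critical: Providence 17/66 = 25.8%, Riverside 301/838 = 35.9% → Riverside
Severe: Providence 90/216 = 41.7%, Riverside 174/350 = 49.7% → Riverside
Overall: Providence 691/1297 = 53.3%, Riverside 529/1267 = 41.8% → Providence
Riverside wins each case group but Providence wins overall — the comparison reverses. Riverside's patients skew toward critical, which has a lower base rate.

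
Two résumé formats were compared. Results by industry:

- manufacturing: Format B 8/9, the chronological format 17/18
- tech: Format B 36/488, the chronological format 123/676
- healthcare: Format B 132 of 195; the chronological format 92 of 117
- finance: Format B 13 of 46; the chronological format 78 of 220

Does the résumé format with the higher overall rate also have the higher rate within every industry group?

Yes

Manufacturing: Format B 8/9 = 88.9%, the chronological format 17/18 = 94.4% → the chronological format
Tech: Format B 36/488 = 7.4%, the chronological format 123/676 = 18.2% → the chronological format
Healthcare: Format B 132/195 = 67.7%, the chronological format 92/117 = 78.6% → the chronological format
Finance: Format B 13/46 = 28.3%, the chronological format 78/220 = 35.5% → the chronological format
Overall: Format B 189/738 = 25.6%, the chronological format 310/1031 = 30.1% → the chronological format
The chronological format wins overall and in every industry group — no reversal.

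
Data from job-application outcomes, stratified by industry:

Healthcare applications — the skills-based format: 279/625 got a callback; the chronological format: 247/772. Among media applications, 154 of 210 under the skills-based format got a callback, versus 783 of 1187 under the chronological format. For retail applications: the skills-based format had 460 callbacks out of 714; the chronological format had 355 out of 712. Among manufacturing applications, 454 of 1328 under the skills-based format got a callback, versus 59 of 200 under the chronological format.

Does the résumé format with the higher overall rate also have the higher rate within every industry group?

No

Healthcare: the skills-based format 279/625 = 44.6%, the chronological format 247/772 = 32.0% → the skills-based format
Media: the skills-based format 154/210 = 73.3%, the chronological format 783/1187 = 66.0% → the skills-based format
Retail: the skills-based format 460/714 = 64.4%, the chronological format 355/712 = 49.9% → the skills-based format
Manufacturing: the skills-based format 454/1328 = 34.2%, the chronological format 59/200 = 29.5% → the skills-based format
Overall: the skills-based format 1347/2877 = 46.8%, the chronological format 1444/2871 = 50.3% → the chronological format
The skills-based format wins each industry group but the chronological format wins overall — the comparison reverses. The skills-based format's applications skew toward manufacturing, which has a lower base rate.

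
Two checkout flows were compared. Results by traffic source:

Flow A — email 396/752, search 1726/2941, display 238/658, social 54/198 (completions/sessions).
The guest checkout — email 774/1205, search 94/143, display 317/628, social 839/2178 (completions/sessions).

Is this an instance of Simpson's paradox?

Yes

Email: Flow A 396/752 = 52.7%, the guest checkout 774/1205 = 64.2% → the guest checkout
Search: Flow A 1726/2941 = 58.7%, the guest checkout 94/143 = 65.7% → the guest checkout
Display: Flow A 238/658 = 36.2%, the guest checkout 317/628 = 50.5% → the guest checkout
Social: Flow A 54/198 = 27.3%, the guest checkout 839/2178 = 38.5% → the guest checkout
Overall: Flow A 2414/4549 = 53.1%, the guest checkout 2024/4154 = 48.7% → Flow A
The guest checkout wins each traffic group but Flow A wins overall — the comparison reverses. The guest checkout's sessions skew toward social, which has a lower base rate.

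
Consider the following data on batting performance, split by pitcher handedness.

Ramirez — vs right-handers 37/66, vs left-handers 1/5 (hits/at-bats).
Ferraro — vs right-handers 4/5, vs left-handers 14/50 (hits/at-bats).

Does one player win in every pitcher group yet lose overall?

Yes

Vs right-handers: Ramirez 37/66 = 56.1%, Ferraro 4/5 = 80.0% → Ferraro
Vs left-handers: Ramirez 1/5 = 20.0%, Ferraro 14/50 = 28.0% → Ferraro
Overall: Ramirez 38/71 = 53.5%, Ferraro 18/55 = 32.7% → Ramirez
Ferraro wins each pitcher group but Ramirez wins overall — the comparison reverses. Ferraro's at-bats skew toward vs left-handers, which has a lower base rate.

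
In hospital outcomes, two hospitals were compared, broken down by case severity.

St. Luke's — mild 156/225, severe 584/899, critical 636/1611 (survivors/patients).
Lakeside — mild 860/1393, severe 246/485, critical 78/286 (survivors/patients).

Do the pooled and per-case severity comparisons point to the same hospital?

Mild: St. Luke's 156/225 = 69.3%, Lakeside 860/1393 = 61.7% → St. Luke's
Severe: St. Luke's 584/899 = 65.0%, Lakeside 246/485 = 50.7% → St. Luke's
Critical: St. Luke's 636/1611 = 39.5%, Lakeside 78/286 = 27.3% → St. Luke's
Overall: St. Luke's 1376/2735 = 50.3%, Lakeside 1184/2164 = 54.7% → Lakeside
St. Luke's wins each case group but Lakeside wins overall — the comparison reverses. St. Luke's's patients skew toward critical, which has a lower base rate.

No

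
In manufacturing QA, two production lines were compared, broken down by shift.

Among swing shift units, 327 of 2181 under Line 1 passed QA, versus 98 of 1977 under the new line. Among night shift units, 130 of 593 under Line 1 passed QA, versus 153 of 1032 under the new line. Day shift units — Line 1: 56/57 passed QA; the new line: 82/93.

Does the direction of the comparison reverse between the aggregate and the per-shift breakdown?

No

Swing shift: Line 1 327/2181 = 15.0%, the new line 98/1977 = 5.0% → Line 1
Night shift: Line 1 130/593 = 21.9%, the new line 153/1032 = 14.8% → Line 1
Day shift: Line 1 56/57 = 98.2%, the new line 82/93 = 88.2% → Line 1
Overall: Line 1 513/2831 = 18.1%, the new line 333/3102 = 10.7% → Line 1
Line 1 wins overall and in every shift group — no reversal.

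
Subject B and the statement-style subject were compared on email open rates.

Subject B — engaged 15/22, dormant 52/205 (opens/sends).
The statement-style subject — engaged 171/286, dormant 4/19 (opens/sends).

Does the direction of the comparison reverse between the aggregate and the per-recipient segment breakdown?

Yes

Engaged: Subject B 15/22 = 68.2%, the statement-style subject 171/286 = 59.8% → Subject B
Dormant: Subject B 52/205 = 25.4%, the statement-style subject 4/19 = 21.1% → Subject B
Overall: Subject B 67/227 = 29.5%, the statement-style subject 175/305 = 57.4% → the statement-style subject
Subject B wins each recipient group but the statement-style subject wins overall — the comparison reverses. Subject B's sends skew toward dormant, which has a lower base rate.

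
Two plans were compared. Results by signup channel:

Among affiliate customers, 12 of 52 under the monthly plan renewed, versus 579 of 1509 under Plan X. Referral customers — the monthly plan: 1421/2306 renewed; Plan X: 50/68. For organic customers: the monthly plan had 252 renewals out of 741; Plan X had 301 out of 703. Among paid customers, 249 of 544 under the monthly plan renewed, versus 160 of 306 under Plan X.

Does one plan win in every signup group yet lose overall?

Affiliate: the monthly plan 12/52 = 23.1%, Plan X 579/1509 = 38.4% → Plan X
Referral: the monthly plan 1421/2306 = 61.6%, Plan X 50/68 = 73.5% → Plan X
Organic: the monthly plan 252/741 = 34.0%, Plan X 301/703 = 42.8% → Plan X
Paid: the monthly plan 249/544 = 45.8%, Plan X 160/306 = 52.3% → Plan X
Overall: the monthly plan 1934/3643 = 53.1%, Plan X 1090/2586 = 42.2% → the monthly plan
Plan X wins each signup group but the monthly plan wins overall — the comparison reverses. Plan X's customers skew toward affiliate, which has a lower base rate.

Yes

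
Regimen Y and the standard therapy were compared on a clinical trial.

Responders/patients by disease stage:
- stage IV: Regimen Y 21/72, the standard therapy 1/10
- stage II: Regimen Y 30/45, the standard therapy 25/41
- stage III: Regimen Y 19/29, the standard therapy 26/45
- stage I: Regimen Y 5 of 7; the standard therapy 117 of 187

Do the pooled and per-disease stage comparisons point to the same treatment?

No

Stage IV: Regimen Y 21/72 = 29.2%, the standard therapy 1/10 = 10.0% → Regimen Y
Stage II: Regimen Y 30/45 = 66.7%, the standard therapy 25/41 = 61.0% → Regimen Y
Stage III: Regimen Y 19/29 = 65.5%, the standard therapy 26/45 = 57.8% → Regimen Y
Stage I: Regimen Y 5/7 = 71.4%, the standard therapy 117/187 = 62.6% → Regimen Y
Overall: Regimen Y 75/153 = 49.0%, the standard therapy 169/283 = 59.7% → the standard therapy
Regimen Y wins each disease group but the standard therapy wins overall — the comparison reverses. Regimen Y's patients skew toward stage IV, which has a lower base rate.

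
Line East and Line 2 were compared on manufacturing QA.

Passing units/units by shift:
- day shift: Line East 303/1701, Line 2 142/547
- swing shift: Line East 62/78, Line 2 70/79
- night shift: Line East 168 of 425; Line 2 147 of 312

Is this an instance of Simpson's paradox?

No

Day shift: Line East 303/1701 = 17.8%, Line 2 142/547 = 26.0% → Line 2
Swing shift: Line East 62/78 = 79.5%, Line 2 70/79 = 88.6% → Line 2
Night shift: Line East 168/425 = 39.5%, Line 2 147/312 = 47.1% → Line 2
Overall: Line East 533/2204 = 24.2%, Line 2 359/938 = 38.3% → Line 2
Line 2 wins overall and in every shift group — no reversal.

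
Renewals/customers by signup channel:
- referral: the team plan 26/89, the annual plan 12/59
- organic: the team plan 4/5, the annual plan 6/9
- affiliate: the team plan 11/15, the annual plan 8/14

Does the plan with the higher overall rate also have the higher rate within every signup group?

Referral: the team plan 26/89 = 29.2%, the annual plan 12/59 = 20.3% → the team plan
Organic: the team plan 4/5 = 80.0%, the annual plan 6/9 = 66.7% → the team plan
Affiliate: the team plan 11/15 = 73.3%, the annual plan 8/14 = 57.1% → the team plan
Overall: the team plan 41/109 = 37.6%, the annual plan 26/82 = 31.7% → the team plan
The team plan wins overall and in every signup group — no reversal.

Yes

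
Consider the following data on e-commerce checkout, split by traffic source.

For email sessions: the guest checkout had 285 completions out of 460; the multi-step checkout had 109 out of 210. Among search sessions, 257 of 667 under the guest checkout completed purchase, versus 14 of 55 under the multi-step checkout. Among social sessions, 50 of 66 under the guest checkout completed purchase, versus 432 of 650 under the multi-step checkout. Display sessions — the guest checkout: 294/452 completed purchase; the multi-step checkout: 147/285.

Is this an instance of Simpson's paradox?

Email: the guest checkout 285/460 = 62.0%, the multi-step checkout 109/210 = 51.9% → the guest checkout
Search: the guest checkout 257/667 = 38.5%, the multi-step checkout 14/55 = 25.5% → the guest checkout
Social: the guest checkout 50/66 = 75.8%, the multi-step checkout 432/650 = 66.5% → the guest checkout
Display: the guest checkout 294/452 = 65.0%, the multi-step checkout 147/285 = 51.6% → the guest checkout
Overall: the guest checkout 886/1645 = 53.9%, the multi-step checkout 702/1200 = 58.5% → the multi-step checkout
The guest checkout wins each traffic group but the multi-step checkout wins overall — the comparison reverses. The guest checkout's sessions skew toward search, which has a lower base rate.

Yes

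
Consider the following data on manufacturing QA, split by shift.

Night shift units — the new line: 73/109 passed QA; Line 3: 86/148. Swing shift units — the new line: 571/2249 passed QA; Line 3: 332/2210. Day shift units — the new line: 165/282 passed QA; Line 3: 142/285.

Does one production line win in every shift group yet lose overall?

No

Night shift: the new line 73/109 = 67.0%, Line 3 86/148 = 58.1% → the new line
Swing shift: the new line 571/2249 = 25.4%, Line 3 332/2210 = 15.0% → the new line
Day shift: the new line 165/282 = 58.5%, Line 3 142/285 = 49.8% → the new line
Overall: the new line 809/2640 = 30.6%, Line 3 560/2643 = 21.2% → the new line
The new line wins overall and in every shift group — no reversal.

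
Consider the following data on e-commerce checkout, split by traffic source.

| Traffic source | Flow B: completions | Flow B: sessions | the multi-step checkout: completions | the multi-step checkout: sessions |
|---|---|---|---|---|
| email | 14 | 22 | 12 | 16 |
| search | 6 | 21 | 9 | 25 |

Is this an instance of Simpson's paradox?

Email: Flow B 14/22 = 63.6%, the multi-step checkout 12/16 = 75.0% → the multi-step checkout
Search: Flow B 6/21 = 28.6%, the multi-step checkout 9/25 = 36.0% → the multi-step checkout
Overall: Flow B 20/43 = 46.5%, the multi-step checkout 21/41 = 51.2% → the multi-step checkout
The multi-step checkout wins overall and in every traffic group — no reversal.

No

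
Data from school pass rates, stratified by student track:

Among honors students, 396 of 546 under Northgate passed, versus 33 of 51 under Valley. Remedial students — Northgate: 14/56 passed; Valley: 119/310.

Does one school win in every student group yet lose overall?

No

Honors: Northgate 396/546 = 72.5%, Valley 33/51 = 64.7% → Northgate
Remedial: Northgate 14/56 = 25.0%, Valley 119/310 = 38.4% → Valley
Overall: Northgate 410/602 = 68.1%, Valley 152/361 = 42.1% → Northgate
Neither sweeps: Northgate wins 1 of 2 groups, Valley wins 1. Northgate wins overall but not every group — no Simpson reversal.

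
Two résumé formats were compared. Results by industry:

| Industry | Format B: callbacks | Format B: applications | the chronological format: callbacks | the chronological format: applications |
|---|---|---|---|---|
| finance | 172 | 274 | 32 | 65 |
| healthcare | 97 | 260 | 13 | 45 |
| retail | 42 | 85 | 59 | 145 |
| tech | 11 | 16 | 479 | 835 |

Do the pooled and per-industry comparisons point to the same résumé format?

No

Finance: Format B 172/274 = 62.8%, the chronological format 32/65 = 49.2% → Format B
Healthcare: Format B 97/260 = 37.3%, the chronological format 13/45 = 28.9% → Format B
Retail: Format B 42/85 = 49.4%, the chronological format 59/145 = 40.7% → Format B
Tech: Format B 11/16 = 68.8%, the chronological format 479/835 = 57.4% → Format B
Overall: Format B 322/635 = 50.7%, the chronological format 583/1090 = 53.5% → the chronological format
Format B wins each industry group but the chronological format wins overall — the comparison reverses. Format B's applications skew toward healthcare, which has a lower base rate.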